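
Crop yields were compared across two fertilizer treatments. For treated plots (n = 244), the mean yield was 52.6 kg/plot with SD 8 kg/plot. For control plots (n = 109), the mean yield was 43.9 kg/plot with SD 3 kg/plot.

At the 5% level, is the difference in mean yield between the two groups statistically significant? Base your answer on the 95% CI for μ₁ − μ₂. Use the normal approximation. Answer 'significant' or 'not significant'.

significant

Per-group SEs: s₁/√n₁ = 8/√244 = 0.5121, s₂/√n₂ = 3/√109 = 0.2873.
Unpooled SE of the difference: √(0.26224641 + 0.08254129) = 0.5872.
Margin of error = z* · SE = 1.960 × 0.5872 = 1.1509.
x̄₁ − x̄₂ = 52.6 − 43.9 = 8.7000.
CI: 8.7000 ± 1.1509 = (7.5491, 9.8509).
The interval (7.5491, 9.8509) does not contain 0, so the difference is significant.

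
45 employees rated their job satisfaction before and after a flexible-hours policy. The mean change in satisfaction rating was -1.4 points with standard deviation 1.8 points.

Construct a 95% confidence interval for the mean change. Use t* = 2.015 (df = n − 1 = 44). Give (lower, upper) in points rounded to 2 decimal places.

(-1.94, -0.86)

This is a matched-pairs design, so SE = s_d/√n = 1.8/√45 = 0.2683.
Margin = 2.015 × 0.2683 = 0.5406; the interval is -1.4 ± 0.5406 = (-1.94, -0.86).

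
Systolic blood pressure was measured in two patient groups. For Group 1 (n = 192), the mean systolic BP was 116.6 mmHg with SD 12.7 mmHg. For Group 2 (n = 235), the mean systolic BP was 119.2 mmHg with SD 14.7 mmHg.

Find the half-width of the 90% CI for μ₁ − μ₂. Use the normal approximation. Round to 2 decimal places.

Standard errors of each mean: 12.7/√192 = 0.9165 and 14.7/√235 = 0.9589.
SE(x̄₁ − x̄₂) = √(0.9165² + 0.9589²) = 1.3264 for independent samples with unequal variances.
With z* = 1.645, the margin is 1.645 × 1.3264 = 2.1819.

2.18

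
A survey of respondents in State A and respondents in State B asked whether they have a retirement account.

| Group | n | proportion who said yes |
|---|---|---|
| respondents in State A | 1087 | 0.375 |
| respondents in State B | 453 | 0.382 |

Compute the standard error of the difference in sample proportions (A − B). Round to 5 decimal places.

0.02714

Each SE is √(p̂(1−p̂)/n): √(0.3750·0.6250/1087) = 0.01468 and √(0.3820·0.6180/453) = 0.02283.
SE(p̂₁ − p̂₂) = √(SE₁² + SE₂²) = √(0.0002155024 + 0.0005212089) = 0.02714, since the two samples are independent.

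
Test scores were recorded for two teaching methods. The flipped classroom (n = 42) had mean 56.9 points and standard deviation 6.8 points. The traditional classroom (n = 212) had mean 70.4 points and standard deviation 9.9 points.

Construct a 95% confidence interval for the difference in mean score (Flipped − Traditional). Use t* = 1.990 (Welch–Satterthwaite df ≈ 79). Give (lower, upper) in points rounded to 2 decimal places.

(-15.99, -11.01)

SE₁ = s₁/√n₁ = 6.8/√42 = 1.0493; SE₂ = 9.9/√212 = 0.6799.
Independent samples, unequal variances: SE_diff = √(SE₁² + SE₂²) = √(1.10103049 + 0.46226401) = 1.2503.
t* = 1.990, so margin of error = 1.990 × 1.2503 = 2.4881.
Difference in means = 56.9 − 70.4 = -13.5000.
-13.5000 ± 2.4881 → (-15.99, -11.01).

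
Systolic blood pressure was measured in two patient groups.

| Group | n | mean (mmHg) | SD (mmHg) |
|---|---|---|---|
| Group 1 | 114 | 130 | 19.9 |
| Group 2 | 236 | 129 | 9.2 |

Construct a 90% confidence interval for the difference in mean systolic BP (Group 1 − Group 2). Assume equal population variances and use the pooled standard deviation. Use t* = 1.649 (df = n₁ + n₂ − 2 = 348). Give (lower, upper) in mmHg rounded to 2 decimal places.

s_p = √[((n₁−1)s₁² + (n₂−1)s₂²)/(n₁+n₂−2)] = √[(113·19.9² + 235·9.2²)/348] = 13.6289.
SE = 13.6289·√(1/114 + 1/236) = 1.5545.
With t* = 1.649, margin = 1.649 × 1.5545 = 2.5634.
x̄₁ − x̄₂ = 130 − 129 = 1.0000; interval 1.0000 ± 2.5634 = (-1.56, 3.56).

(-1.56, 3.56)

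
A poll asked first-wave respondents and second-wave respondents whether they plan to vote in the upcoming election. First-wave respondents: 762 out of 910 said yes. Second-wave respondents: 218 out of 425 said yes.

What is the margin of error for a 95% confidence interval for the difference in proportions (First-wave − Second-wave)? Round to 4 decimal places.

First, p̂₁ = 762/910 = 0.8374; p̂₂ = 218/425 = 0.5129.
The two standard errors are √(0.8374×0.1626/910) = 0.01223 and √(0.5129×0.4871/425) = 0.02425.
Because the samples are independent, SE_diff = √(0.01223² + 0.02425²) = 0.02716.
Using z* = 1.960 for 95%, ME = 1.960 × 0.02716 = 0.05323.

0.0532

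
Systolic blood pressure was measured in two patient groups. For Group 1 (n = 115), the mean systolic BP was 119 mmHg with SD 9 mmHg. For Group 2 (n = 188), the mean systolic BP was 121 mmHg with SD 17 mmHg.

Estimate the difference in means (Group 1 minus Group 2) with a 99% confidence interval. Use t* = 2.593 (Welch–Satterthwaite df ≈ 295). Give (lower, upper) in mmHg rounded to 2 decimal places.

Per-group SEs: s₁/√n₁ = 9/√115 = 0.8393, s₂/√n₂ = 17/√188 = 1.2399.
Unpooled SE of the difference: √(0.70442449 + 1.53735201) = 1.4973.
Margin of error = t* · SE = 2.593 × 1.4973 = 3.8825.
x̄₁ − x̄₂ = 119 − 121 = -2.0000.
CI: -2.0000 ± 3.8825 = (-5.88, 1.88).

(-5.88, 1.88)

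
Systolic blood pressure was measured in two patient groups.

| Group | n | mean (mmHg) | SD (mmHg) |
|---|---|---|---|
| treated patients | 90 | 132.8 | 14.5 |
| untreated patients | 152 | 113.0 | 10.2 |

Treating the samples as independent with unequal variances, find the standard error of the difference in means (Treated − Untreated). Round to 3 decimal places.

1.738

SE₁ = s₁/√n₁ = 14.5/√90 = 1.5284; SE₂ = 10.2/√152 = 0.8273.
Independent samples, unequal variances: SE_diff = √(SE₁² + SE₂²) = √(2.33600656 + 0.68442529) = 1.7379.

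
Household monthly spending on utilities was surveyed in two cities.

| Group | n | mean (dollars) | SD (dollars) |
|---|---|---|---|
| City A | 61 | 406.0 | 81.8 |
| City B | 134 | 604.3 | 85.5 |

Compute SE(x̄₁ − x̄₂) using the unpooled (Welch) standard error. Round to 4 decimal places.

Standard errors of each mean: 81.8/√61 = 10.4734 and 85.5/√134 = 7.3861.
SE(x̄₁ − x̄₂) = √(10.4734² + 7.3861²) = 12.8159 for independent samples with unequal variances.

12.8159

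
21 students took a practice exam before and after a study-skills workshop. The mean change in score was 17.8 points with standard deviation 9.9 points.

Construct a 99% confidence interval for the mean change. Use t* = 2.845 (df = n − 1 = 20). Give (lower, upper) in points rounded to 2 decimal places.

Paired design: SE = s_d/√n = 9.9/√21 = 2.1604.
t* = 2.845; margin of error = 2.845 × 2.1604 = 6.1463.
17.8 ± 6.1463 → (11.65, 23.95).

(11.65, 23.95)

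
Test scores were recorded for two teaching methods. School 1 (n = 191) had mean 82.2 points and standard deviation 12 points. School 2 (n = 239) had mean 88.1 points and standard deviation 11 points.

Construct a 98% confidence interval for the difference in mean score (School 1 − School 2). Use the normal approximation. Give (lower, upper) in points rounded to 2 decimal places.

Standard errors of each mean: 12/√191 = 0.8683 and 11/√239 = 0.7115.
SE(x̄₁ − x̄₂) = √(0.8683² + 0.7115²) = 1.1226 for independent samples with unequal variances.
With z* = 2.326, the margin is 2.326 × 1.1226 = 2.6112.
x̄₁ − x̄₂ = 82.2 − 88.1 = -5.9000; the interval is -5.9000 ± 2.6112 = (-8.51, -3.29).

(-8.51, -3.29)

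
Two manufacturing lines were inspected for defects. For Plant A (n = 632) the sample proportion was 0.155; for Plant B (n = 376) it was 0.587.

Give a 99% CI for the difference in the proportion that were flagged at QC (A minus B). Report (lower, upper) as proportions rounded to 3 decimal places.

(-0.507, -0.357)

The two standard errors are √(0.1550×0.8450/632) = 0.01440 and √(0.5870×0.4130/376) = 0.02539.
Because the samples are independent, SE_diff = √(0.01440² + 0.02539²) = 0.02919.
Using z* = 2.576 for 99%, ME = 2.576 × 0.02919 = 0.07519.
p̂₁ − p̂₂ = -0.4320; interval -0.4320 ± 0.07519 gives (-0.507, -0.357).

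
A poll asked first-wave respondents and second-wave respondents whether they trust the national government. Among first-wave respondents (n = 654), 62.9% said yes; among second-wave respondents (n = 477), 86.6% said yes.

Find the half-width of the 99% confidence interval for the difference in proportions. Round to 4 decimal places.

The two standard errors are √(0.6290×0.3710/654) = 0.01889 and √(0.8660×0.1340/477) = 0.01560.
Because the samples are independent, SE_diff = √(0.01889² + 0.01560²) = 0.02450.
Using z* = 2.576 for 99%, ME = 2.576 × 0.02450 = 0.06311.

0.0631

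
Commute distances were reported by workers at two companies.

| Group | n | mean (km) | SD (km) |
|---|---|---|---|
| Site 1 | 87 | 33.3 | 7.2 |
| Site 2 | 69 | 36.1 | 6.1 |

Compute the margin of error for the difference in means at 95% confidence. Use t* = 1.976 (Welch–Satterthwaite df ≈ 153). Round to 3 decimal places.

2.105

Per-group SEs: s₁/√n₁ = 7.2/√87 = 0.7719, s₂/√n₂ = 6.1/√69 = 0.7344.
Unpooled SE of the difference: √(0.59582961 + 0.53934336) = 1.0654.
Margin of error = t* · SE = 1.976 × 1.0654 = 2.1052.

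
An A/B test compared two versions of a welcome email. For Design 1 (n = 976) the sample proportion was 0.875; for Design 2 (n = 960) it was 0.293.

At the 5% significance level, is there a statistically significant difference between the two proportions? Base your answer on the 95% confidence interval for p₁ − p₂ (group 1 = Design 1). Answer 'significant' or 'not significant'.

SE₁ = √(p̂₁(1−p̂₁)/n₁) = √(0.8750·0.1250/976) = 0.01059; SE₂ = √(0.2930·0.7070/960) = 0.01469.
Independent samples: SE of the difference = √(SE₁² + SE₂²) = √(0.0001121481 + 0.0002157961) = 0.01811.
z* for 95% confidence is 1.960, so the margin of error is 1.960 × 0.01811 = 0.03550.
Point estimate p̂₁ − p̂₂ = 0.8750 − 0.2930 = 0.5820.
0.5820 ± 0.03550 → (0.54650, 0.61750).
The interval (0.54650, 0.61750) does not contain 0, so the difference is significant.

significant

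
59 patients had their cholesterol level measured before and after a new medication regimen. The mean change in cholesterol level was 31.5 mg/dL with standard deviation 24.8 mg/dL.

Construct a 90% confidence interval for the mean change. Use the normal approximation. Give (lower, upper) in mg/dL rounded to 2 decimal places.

(26.19, 36.81)

Paired design: SE = s_d/√n = 24.8/√59 = 3.2287.
z* = 1.645; margin of error = 1.645 × 3.2287 = 5.3112.
31.5 ± 5.3112 → (26.19, 36.81).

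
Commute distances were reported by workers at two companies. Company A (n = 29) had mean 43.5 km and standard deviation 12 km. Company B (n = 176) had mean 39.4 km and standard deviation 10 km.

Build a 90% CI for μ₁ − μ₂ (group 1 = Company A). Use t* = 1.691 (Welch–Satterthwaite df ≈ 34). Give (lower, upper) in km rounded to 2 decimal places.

(0.12, 8.08)

SE₁ = s₁/√n₁ = 12/√29 = 2.2283; SE₂ = 10/√176 = 0.7538.
Independent samples, unequal variances: SE_diff = √(SE₁² + SE₂²) = √(4.96532089 + 0.56821444) = 2.3523.
t* = 1.691, so margin of error = 1.691 × 2.3523 = 3.9777.
Difference in means = 43.5 − 39.4 = 4.1000.
4.1000 ± 3.9777 → (0.12, 8.08).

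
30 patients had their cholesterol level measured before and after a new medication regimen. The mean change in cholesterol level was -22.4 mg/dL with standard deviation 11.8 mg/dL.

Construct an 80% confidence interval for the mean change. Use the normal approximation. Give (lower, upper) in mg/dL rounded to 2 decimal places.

(-25.16, -19.64)

This is a matched-pairs design, so SE = s_d/√n = 11.8/√30 = 2.1544.
Margin = 1.282 × 2.1544 = 2.7619; the interval is -22.4 ± 2.7619 = (-25.16, -19.64).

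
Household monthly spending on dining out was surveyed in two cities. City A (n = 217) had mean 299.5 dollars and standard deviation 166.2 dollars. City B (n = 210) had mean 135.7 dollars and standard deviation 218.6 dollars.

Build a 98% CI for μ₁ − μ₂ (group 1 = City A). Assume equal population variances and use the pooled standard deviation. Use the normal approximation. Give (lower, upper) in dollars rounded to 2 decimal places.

Pooled variance s_p² = [216·166.2² + 209·218.6²] / (217+210−2) = 37538.1475, so s_p = 193.7476.
SE_diff = s_p·√(1/n₁ + 1/n₂) = 193.7476·√(1/217 + 1/210) = 18.7547.
z* = 2.326; margin = 2.326 × 18.7547 = 43.6234.
Difference = 299.5 − 135.7 = 163.8000.
163.8000 ± 43.6234 → (120.18, 207.42).

(120.18, 207.42)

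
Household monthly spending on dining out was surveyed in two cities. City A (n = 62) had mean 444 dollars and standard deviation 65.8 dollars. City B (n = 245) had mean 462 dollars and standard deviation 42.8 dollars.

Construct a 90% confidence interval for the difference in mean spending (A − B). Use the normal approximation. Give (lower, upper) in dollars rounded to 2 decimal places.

(-32.46, -3.54)

SE₁ = s₁/√n₁ = 65.8/√62 = 8.3566; SE₂ = 42.8/√245 = 2.7344.
Independent samples, unequal variances: SE_diff = √(SE₁² + SE₂²) = √(69.83276356 + 7.47694336) = 8.7926.
z* = 1.645, so margin of error = 1.645 × 8.7926 = 14.4638.
Difference in means = 444 − 462 = -18.0000.
-18.0000 ± 14.4638 → (-32.46, -3.54).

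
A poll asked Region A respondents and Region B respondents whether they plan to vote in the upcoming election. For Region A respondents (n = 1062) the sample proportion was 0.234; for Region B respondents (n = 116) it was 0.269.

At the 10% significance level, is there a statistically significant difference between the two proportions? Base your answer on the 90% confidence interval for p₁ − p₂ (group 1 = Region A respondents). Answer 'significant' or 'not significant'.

The two standard errors are √(0.2340×0.7660/1062) = 0.01299 and √(0.2690×0.7310/116) = 0.04117.
Because the samples are independent, SE_diff = √(0.01299² + 0.04117²) = 0.04317.
Using z* = 1.645 for 90%, ME = 1.645 × 0.04317 = 0.07101.
p̂₁ − p̂₂ = -0.0350; interval -0.0350 ± 0.07101 gives (-0.10601, 0.03601).
The interval (-0.10601, 0.03601) contains 0, so the difference is not significant.

not significant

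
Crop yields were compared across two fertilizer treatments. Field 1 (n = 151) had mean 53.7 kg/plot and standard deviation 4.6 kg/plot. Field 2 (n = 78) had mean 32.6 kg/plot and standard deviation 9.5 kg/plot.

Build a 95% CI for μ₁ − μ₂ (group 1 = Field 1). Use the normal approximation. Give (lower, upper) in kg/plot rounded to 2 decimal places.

Per-group SEs: s₁/√n₁ = 4.6/√151 = 0.3743, s₂/√n₂ = 9.5/√78 = 1.0757.
Unpooled SE of the difference: √(0.14010049 + 1.15713049) = 1.1390.
Margin of error = z* · SE = 1.960 × 1.1390 = 2.2324.
x̄₁ − x̄₂ = 53.7 − 32.6 = 21.1000.
CI: 21.1000 ± 2.2324 = (18.87, 23.33).

(18.87, 23.33)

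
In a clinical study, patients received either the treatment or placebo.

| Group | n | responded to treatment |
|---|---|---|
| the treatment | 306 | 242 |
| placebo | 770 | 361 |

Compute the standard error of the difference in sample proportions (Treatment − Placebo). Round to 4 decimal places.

First, p̂₁ = 242/306 = 0.7908; p̂₂ = 361/770 = 0.4688.
The two standard errors are √(0.7908×0.2092/306) = 0.02325 and √(0.4688×0.5312/770) = 0.01798.
Because the samples are independent, SE_diff = √(0.02325² + 0.01798²) = 0.02939.

0.0294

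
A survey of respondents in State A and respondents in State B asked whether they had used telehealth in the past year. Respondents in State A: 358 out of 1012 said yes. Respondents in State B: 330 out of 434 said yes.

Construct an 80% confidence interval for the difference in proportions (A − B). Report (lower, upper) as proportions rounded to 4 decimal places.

(-0.4392, -0.3740)

First, p̂₁ = 358/1012 = 0.3538; p̂₂ = 330/434 = 0.7604.
The two standard errors are √(0.3538×0.6462/1012) = 0.01503 and √(0.7604×0.2396/434) = 0.02049.
Because the samples are independent, SE_diff = √(0.01503² + 0.02049²) = 0.02541.
Using z* = 1.282 for 80%, ME = 1.282 × 0.02541 = 0.03258.
p̂₁ − p̂₂ = -0.4066; interval -0.4066 ± 0.03258 gives (-0.4392, -0.3740).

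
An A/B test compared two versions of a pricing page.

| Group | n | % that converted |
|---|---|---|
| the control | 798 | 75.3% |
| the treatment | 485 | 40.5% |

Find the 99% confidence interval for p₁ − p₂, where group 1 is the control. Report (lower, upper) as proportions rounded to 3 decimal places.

(0.278, 0.418)

The two standard errors are √(0.7530×0.2470/798) = 0.01527 and √(0.4050×0.5950/485) = 0.02229.
Because the samples are independent, SE_diff = √(0.01527² + 0.02229²) = 0.02702.
Using z* = 2.576 for 99%, ME = 2.576 × 0.02702 = 0.06960.
p̂₁ − p̂₂ = 0.3480; interval 0.3480 ± 0.06960 gives (0.278, 0.418).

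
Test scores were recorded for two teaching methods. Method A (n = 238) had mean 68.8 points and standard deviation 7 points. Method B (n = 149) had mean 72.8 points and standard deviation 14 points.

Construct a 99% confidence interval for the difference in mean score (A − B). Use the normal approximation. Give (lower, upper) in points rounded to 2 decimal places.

(-7.18, -0.82)

SE₁ = s₁/√n₁ = 7/√238 = 0.4537; SE₂ = 14/√149 = 1.1469.
Independent samples, unequal variances: SE_diff = √(SE₁² + SE₂²) = √(0.20584369 + 1.31537961) = 1.2334.
z* = 2.576, so margin of error = 2.576 × 1.2334 = 3.1772.
Difference in means = 68.8 − 72.8 = -4.0000.
-4.0000 ± 3.1772 → (-7.18, -0.82).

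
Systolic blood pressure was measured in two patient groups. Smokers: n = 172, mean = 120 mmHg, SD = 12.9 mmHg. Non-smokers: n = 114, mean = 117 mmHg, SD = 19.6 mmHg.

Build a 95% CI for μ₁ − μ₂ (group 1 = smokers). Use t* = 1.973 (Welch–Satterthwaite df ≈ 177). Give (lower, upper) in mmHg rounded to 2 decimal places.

(-1.11, 7.11)

SE₁ = s₁/√n₁ = 12.9/√172 = 0.9836; SE₂ = 19.6/√114 = 1.8357.
Independent samples, unequal variances: SE_diff = √(SE₁² + SE₂²) = √(0.96746896 + 3.36979449) = 2.0826.
t* = 1.973, so margin of error = 1.973 × 2.0826 = 4.1090.
Difference in means = 120 − 117 = 3.0000.
3.0000 ± 4.1090 → (-1.11, 7.11).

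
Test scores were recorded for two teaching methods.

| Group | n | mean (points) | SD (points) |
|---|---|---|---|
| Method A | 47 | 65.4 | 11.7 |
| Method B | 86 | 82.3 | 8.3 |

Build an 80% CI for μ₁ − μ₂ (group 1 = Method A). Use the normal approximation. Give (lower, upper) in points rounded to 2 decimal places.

Per-group SEs: s₁/√n₁ = 11.7/√47 = 1.7066, s₂/√n₂ = 8.3/√86 = 0.8950.
Unpooled SE of the difference: √(2.91248356 + 0.801025) = 1.9270.
Margin of error = z* · SE = 1.282 × 1.9270 = 2.4704.
x̄₁ − x̄₂ = 65.4 − 82.3 = -16.9000.
CI: -16.9000 ± 2.4704 = (-19.37, -14.43).

(-19.37, -14.43)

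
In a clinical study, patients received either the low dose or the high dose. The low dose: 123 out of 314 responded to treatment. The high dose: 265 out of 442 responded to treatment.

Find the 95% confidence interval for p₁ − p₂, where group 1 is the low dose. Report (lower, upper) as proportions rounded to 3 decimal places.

(-0.279, -0.137)

Sample proportions: 123/314 = 0.3917, 265/442 = 0.5995.
Each SE is √(p̂(1−p̂)/n): √(0.3917·0.6083/314) = 0.02755 and √(0.5995·0.4005/442) = 0.02331.
SE(p̂₁ − p̂₂) = √(SE₁² + SE₂²) = √(0.0007590025 + 0.0005433561) = 0.03609, since the two samples are independent.
At 95% confidence z* = 1.960; margin = 1.960 × 0.03609 = 0.07074.
The difference is 0.3917 − 0.5995 = -0.2078, so the interval is -0.2078 ± 0.07074 = (-0.279, -0.137).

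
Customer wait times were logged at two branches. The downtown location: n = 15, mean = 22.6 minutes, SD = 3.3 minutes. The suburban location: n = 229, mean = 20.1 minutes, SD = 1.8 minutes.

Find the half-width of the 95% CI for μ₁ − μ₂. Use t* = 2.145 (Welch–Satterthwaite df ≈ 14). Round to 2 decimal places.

1.85

SE₁ = s₁/√n₁ = 3.3/√15 = 0.8521; SE₂ = 1.8/√229 = 0.1189.
Independent samples, unequal variances: SE_diff = √(SE₁² + SE₂²) = √(0.72607441 + 0.01413721) = 0.8604.
t* = 2.145, so margin of error = 2.145 × 0.8604 = 1.8456.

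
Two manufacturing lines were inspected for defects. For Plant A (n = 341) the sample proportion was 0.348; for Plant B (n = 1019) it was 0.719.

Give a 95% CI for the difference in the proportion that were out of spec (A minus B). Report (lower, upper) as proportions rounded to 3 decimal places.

(-0.429, -0.313)

SE₁ = √(p̂₁(1−p̂₁)/n₁) = √(0.3480·0.6520/341) = 0.02580; SE₂ = √(0.7190·0.2810/1019) = 0.01408.
Independent samples: SE of the difference = √(SE₁² + SE₂²) = √(0.00066564 + 0.0001982464) = 0.02939.
z* for 95% confidence is 1.960, so the margin of error is 1.960 × 0.02939 = 0.05760.
Point estimate p̂₁ − p̂₂ = 0.3480 − 0.7190 = -0.3710.
-0.3710 ± 0.05760 → (-0.429, -0.313).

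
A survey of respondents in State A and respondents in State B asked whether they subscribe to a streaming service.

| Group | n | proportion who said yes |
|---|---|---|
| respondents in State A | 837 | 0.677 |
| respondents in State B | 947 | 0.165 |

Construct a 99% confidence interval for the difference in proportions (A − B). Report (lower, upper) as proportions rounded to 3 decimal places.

Each SE is √(p̂(1−p̂)/n): √(0.6770·0.3230/837) = 0.01616 and √(0.1650·0.8350/947) = 0.01206.
SE(p̂₁ − p̂₂) = √(SE₁² + SE₂²) = √(0.0002611456 + 0.0001454436) = 0.02016, since the two samples are independent.
At 99% confidence z* = 2.576; margin = 2.576 × 0.02016 = 0.05193.
The difference is 0.6770 − 0.1650 = 0.5120, so the interval is 0.5120 ± 0.05193 = (0.460, 0.564).

(0.460, 0.564)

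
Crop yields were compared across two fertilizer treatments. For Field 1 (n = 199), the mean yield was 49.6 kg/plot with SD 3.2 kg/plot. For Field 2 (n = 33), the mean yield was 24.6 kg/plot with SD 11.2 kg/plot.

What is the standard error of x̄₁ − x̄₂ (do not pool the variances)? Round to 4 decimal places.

SE₁ = s₁/√n₁ = 3.2/√199 = 0.2268; SE₂ = 11.2/√33 = 1.9497.
Independent samples, unequal variances: SE_diff = √(SE₁² + SE₂²) = √(0.05143824 + 3.80133009) = 1.9628.

1.9628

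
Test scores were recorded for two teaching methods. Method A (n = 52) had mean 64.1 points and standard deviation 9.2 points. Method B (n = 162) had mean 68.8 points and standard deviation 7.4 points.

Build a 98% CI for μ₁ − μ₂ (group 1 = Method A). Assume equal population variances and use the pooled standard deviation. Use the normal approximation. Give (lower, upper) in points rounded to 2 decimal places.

(-7.62, -1.78)

Pooled variance s_p² = [51·9.2² + 161·7.4²] / (52+162−2) = 61.9481, so s_p = 7.8707.
SE_diff = s_p·√(1/n₁ + 1/n₂) = 7.8707·√(1/52 + 1/162) = 1.2545.
z* = 2.326; margin = 2.326 × 1.2545 = 2.9180.
Difference = 64.1 − 68.8 = -4.7000.
-4.7000 ± 2.9180 → (-7.62, -1.78).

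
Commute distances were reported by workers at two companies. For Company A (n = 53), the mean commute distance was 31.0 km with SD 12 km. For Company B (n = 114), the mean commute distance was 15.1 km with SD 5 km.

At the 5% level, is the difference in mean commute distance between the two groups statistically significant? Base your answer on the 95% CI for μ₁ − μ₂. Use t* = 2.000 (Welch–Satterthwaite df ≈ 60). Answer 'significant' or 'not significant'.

significant

Per-group SEs: s₁/√n₁ = 12/√53 = 1.6483, s₂/√n₂ = 5/√114 = 0.4683.
Unpooled SE of the difference: √(2.71689289 + 0.21930489) = 1.7135.
Margin of error = t* · SE = 2.000 × 1.7135 = 3.4270.
x̄₁ − x̄₂ = 31.0 − 15.1 = 15.9000.
CI: 15.9000 ± 3.4270 = (12.4730, 19.3270).
The interval (12.4730, 19.3270) does not contain 0, so the difference is significant.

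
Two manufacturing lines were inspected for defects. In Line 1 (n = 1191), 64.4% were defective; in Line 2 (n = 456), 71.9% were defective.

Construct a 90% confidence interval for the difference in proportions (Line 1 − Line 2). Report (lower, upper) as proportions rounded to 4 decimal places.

(-0.1165, -0.0335)

SE₁ = √(p̂₁(1−p̂₁)/n₁) = √(0.6440·0.3560/1191) = 0.01387; SE₂ = √(0.7190·0.2810/456) = 0.02105.
Independent samples: SE of the difference = √(SE₁² + SE₂²) = √(0.0001923769 + 0.0004431025) = 0.02521.
z* for 90% confidence is 1.645, so the margin of error is 1.645 × 0.02521 = 0.04147.
Point estimate p̂₁ − p̂₂ = 0.6440 − 0.7190 = -0.0750.
-0.0750 ± 0.04147 → (-0.1165, -0.0335).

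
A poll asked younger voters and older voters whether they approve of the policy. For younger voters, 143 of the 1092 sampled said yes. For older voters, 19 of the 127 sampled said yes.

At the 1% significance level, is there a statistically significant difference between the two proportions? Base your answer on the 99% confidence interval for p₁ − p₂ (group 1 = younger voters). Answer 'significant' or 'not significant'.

First, p̂₁ = 143/1092 = 0.1310; p̂₂ = 19/127 = 0.1496.
The two standard errors are √(0.1310×0.8690/1092) = 0.01021 and √(0.1496×0.8504/127) = 0.03165.
Because the samples are independent, SE_diff = √(0.01021² + 0.03165²) = 0.03326.
Using z* = 2.576 for 99%, ME = 2.576 × 0.03326 = 0.08568.
p̂₁ − p̂₂ = -0.0186; interval -0.0186 ± 0.08568 gives (-0.10428, 0.06708).
The interval (-0.10428, 0.06708) contains 0, so the difference is not significant.

not significant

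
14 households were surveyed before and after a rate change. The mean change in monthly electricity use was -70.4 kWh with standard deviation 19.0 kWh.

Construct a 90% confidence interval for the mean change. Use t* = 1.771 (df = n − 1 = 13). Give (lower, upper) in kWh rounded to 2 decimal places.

(-79.39, -61.41)

This is a matched-pairs design, so SE = s_d/√n = 19.0/√14 = 5.0780.
Margin = 1.771 × 5.0780 = 8.9931; the interval is -70.4 ± 8.9931 = (-79.39, -61.41).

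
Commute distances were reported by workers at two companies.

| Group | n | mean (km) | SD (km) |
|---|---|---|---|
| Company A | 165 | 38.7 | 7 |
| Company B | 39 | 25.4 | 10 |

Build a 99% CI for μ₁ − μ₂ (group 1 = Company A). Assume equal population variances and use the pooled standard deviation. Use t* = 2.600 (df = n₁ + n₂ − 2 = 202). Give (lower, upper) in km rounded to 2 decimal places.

s_p = √[((n₁−1)s₁² + (n₂−1)s₂²)/(n₁+n₂−2)] = √[(164·7² + 38·10²)/202] = 7.6547.
SE = 7.6547·√(1/165 + 1/39) = 1.3629.
With t* = 2.600, margin = 2.600 × 1.3629 = 3.5435.
x̄₁ − x̄₂ = 38.7 − 25.4 = 13.3000; interval 13.3000 ± 3.5435 = (9.76, 16.84).

(9.76, 16.84)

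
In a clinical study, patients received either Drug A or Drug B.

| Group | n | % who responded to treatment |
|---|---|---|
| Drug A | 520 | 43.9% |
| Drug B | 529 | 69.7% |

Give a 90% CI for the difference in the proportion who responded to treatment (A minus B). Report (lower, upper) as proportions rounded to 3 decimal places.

SE₁ = √(p̂₁(1−p̂₁)/n₁) = √(0.4390·0.5610/520) = 0.02176; SE₂ = √(0.6970·0.3030/529) = 0.01998.
Independent samples: SE of the difference = √(SE₁² + SE₂²) = √(0.0004734976 + 0.0003992004) = 0.02954.
z* for 90% confidence is 1.645, so the margin of error is 1.645 × 0.02954 = 0.04859.
Point estimate p̂₁ − p̂₂ = 0.4390 − 0.6970 = -0.2580.
-0.2580 ± 0.04859 → (-0.307, -0.209).

(-0.307, -0.209)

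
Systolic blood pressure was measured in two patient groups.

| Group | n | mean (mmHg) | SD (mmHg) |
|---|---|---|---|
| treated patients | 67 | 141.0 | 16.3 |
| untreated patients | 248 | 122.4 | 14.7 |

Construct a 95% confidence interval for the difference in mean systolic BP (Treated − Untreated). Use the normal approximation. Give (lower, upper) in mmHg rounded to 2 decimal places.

Standard errors of each mean: 16.3/√67 = 1.9914 and 14.7/√248 = 0.9335.
SE(x̄₁ − x̄₂) = √(1.9914² + 0.9335²) = 2.1993 for independent samples with unequal variances.
With z* = 1.960, the margin is 1.960 × 2.1993 = 4.3106.
x̄₁ − x̄₂ = 141.0 − 122.4 = 18.6000; the interval is 18.6000 ± 4.3106 = (14.29, 22.91).

(14.29, 22.91)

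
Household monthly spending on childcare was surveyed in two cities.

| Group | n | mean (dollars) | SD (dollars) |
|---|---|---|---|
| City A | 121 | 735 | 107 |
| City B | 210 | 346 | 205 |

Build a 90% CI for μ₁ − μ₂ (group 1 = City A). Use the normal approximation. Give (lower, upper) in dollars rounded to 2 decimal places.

(360.76, 417.24)

SE₁ = s₁/√n₁ = 107/√121 = 9.7273; SE₂ = 205/√210 = 14.1463.
Independent samples, unequal variances: SE_diff = √(SE₁² + SE₂²) = √(94.62036529 + 200.11780369) = 17.1679.
z* = 1.645, so margin of error = 1.645 × 17.1679 = 28.2412.
Difference in means = 735 − 346 = 389.0000.
389.0000 ± 28.2412 → (360.76, 417.24).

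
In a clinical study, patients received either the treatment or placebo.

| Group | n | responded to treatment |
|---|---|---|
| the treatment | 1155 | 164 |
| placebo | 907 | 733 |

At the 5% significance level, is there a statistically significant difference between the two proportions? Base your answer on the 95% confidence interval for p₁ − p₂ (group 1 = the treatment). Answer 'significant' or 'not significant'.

significant

Sample proportions: 164/1155 = 0.1420, 733/907 = 0.8082.
Each SE is √(p̂(1−p̂)/n): √(0.1420·0.8580/1155) = 0.01027 and √(0.8082·0.1918/907) = 0.01307.
SE(p̂₁ − p̂₂) = √(SE₁² + SE₂²) = √(0.0001054729 + 0.0001708249) = 0.01662, since the two samples are independent.
At 95% confidence z* = 1.960; margin = 1.960 × 0.01662 = 0.03258.
The difference is 0.1420 − 0.8082 = -0.6662, so the interval is -0.6662 ± 0.03258 = (-0.69878, -0.63362).
The interval (-0.69878, -0.63362) does not contain 0, so the difference is significant.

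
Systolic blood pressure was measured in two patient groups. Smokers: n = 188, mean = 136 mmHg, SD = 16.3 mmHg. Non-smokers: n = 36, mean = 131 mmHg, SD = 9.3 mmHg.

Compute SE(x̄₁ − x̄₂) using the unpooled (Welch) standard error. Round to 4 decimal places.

1.9534

Standard errors of each mean: 16.3/√188 = 1.1888 and 9.3/√36 = 1.5500.
SE(x̄₁ − x̄₂) = √(1.1888² + 1.5500²) = 1.9534 for independent samples with unequal variances.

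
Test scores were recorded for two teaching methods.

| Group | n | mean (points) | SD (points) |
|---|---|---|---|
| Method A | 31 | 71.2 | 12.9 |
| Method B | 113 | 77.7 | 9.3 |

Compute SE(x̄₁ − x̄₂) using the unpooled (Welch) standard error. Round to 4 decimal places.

2.4766

Per-group SEs: s₁/√n₁ = 12.9/√31 = 2.3169, s₂/√n₂ = 9.3/√113 = 0.8749.
Unpooled SE of the difference: √(5.36802561 + 0.76545001) = 2.4766.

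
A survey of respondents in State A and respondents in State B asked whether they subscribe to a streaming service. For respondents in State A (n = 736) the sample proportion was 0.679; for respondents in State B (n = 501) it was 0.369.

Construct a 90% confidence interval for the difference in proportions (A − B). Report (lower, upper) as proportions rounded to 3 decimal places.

The two standard errors are √(0.6790×0.3210/736) = 0.01721 and √(0.3690×0.6310/501) = 0.02156.
Because the samples are independent, SE_diff = √(0.01721² + 0.02156²) = 0.02759.
Using z* = 1.645 for 90%, ME = 1.645 × 0.02759 = 0.04539.
p̂₁ − p̂₂ = 0.3100; interval 0.3100 ± 0.04539 gives (0.265, 0.355).

(0.265, 0.355)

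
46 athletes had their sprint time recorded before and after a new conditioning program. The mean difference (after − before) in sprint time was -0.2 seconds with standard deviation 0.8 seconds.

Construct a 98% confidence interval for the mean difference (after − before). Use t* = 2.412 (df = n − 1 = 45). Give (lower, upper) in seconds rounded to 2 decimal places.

(-0.48, 0.08)

Paired design: SE = s_d/√n = 0.8/√46 = 0.1180.
t* = 2.412; margin of error = 2.412 × 0.1180 = 0.2846.
-0.2 ± 0.2846 → (-0.48, 0.08).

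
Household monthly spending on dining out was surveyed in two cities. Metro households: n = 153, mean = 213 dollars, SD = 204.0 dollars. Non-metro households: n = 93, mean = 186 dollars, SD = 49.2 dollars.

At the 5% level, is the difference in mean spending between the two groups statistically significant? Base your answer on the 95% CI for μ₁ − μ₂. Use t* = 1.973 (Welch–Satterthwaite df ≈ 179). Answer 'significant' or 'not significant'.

SE₁ = s₁/√n₁ = 204.0/√153 = 16.4924; SE₂ = 49.2/√93 = 5.1018.
Independent samples, unequal variances: SE_diff = √(SE₁² + SE₂²) = √(271.99925776 + 26.02836324) = 17.2635.
t* = 1.973, so margin of error = 1.973 × 17.2635 = 34.0609.
Difference in means = 213 − 186 = 27.0000.
27.0000 ± 34.0609 → (-7.0609, 61.0609).
The interval (-7.0609, 61.0609) contains 0, so the difference is not significant.

not significant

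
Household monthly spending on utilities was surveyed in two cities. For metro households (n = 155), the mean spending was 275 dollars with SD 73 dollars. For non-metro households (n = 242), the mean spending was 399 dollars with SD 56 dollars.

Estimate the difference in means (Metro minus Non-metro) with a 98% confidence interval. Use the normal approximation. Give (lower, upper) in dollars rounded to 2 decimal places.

Per-group SEs: s₁/√n₁ = 73/√155 = 5.8635, s₂/√n₂ = 56/√242 = 3.5998.
Unpooled SE of the difference: √(34.38063225 + 12.95856004) = 6.8803.
Margin of error = z* · SE = 2.326 × 6.8803 = 16.0036.
x̄₁ − x̄₂ = 275 − 399 = -124.0000.
CI: -124.0000 ± 16.0036 = (-140.00, -108.00).

(-140.00, -108.00)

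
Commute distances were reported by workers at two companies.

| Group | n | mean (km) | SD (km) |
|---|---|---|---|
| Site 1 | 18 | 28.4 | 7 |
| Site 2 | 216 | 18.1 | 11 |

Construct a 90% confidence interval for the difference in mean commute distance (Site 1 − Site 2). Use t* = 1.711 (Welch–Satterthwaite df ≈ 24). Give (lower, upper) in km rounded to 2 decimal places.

(7.20, 13.40)

Per-group SEs: s₁/√n₁ = 7/√18 = 1.6499, s₂/√n₂ = 11/√216 = 0.7485.
Unpooled SE of the difference: √(2.72217001 + 0.56025225) = 1.8117.
Margin of error = t* · SE = 1.711 × 1.8117 = 3.0998.
x̄₁ − x̄₂ = 28.4 − 18.1 = 10.3000.
CI: 10.3000 ± 3.0998 = (7.20, 13.40).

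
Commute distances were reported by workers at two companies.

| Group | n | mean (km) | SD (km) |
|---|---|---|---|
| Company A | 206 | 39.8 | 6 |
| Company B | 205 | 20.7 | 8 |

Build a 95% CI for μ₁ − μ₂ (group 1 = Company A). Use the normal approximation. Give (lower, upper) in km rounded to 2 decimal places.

(17.73, 20.47)

Standard errors of each mean: 6/√206 = 0.4180 and 8/√205 = 0.5587.
SE(x̄₁ − x̄₂) = √(0.4180² + 0.5587²) = 0.6978 for independent samples with unequal variances.
With z* = 1.960, the margin is 1.960 × 0.6978 = 1.3677.
x̄₁ − x̄₂ = 39.8 − 20.7 = 19.1000; the interval is 19.1000 ± 1.3677 = (17.73, 20.47).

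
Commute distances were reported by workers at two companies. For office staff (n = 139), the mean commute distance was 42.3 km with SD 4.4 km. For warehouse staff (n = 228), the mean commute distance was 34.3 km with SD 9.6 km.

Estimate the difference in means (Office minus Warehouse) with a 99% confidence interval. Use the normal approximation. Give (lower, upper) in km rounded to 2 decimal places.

(6.10, 9.90)

SE₁ = s₁/√n₁ = 4.4/√139 = 0.3732; SE₂ = 9.6/√228 = 0.6358.
Independent samples, unequal variances: SE_diff = √(SE₁² + SE₂²) = √(0.13927824 + 0.40424164) = 0.7372.
z* = 2.576, so margin of error = 2.576 × 0.7372 = 1.8990.
Difference in means = 42.3 − 34.3 = 8.0000.
8.0000 ± 1.8990 → (6.10, 9.90).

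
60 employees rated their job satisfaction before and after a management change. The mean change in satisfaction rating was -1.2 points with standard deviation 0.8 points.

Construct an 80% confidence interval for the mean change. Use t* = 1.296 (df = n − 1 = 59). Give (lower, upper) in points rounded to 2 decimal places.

Paired design: SE = s_d/√n = 0.8/√60 = 0.1033.
t* = 1.296; margin of error = 1.296 × 0.1033 = 0.1339.
-1.2 ± 0.1339 → (-1.33, -1.07).

(-1.33, -1.07)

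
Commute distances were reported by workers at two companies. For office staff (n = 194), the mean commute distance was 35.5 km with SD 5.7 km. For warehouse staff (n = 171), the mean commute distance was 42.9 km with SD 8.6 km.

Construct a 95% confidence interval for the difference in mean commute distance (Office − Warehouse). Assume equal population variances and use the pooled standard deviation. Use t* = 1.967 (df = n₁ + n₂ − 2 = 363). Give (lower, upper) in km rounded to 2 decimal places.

Pooled variance s_p² = [193·5.7² + 170·8.6²] / (194+171−2) = 51.9112, so s_p = 7.2049.
SE_diff = s_p·√(1/n₁ + 1/n₂) = 7.2049·√(1/194 + 1/171) = 0.7557.
t* = 1.967; margin = 1.967 × 0.7557 = 1.4865.
Difference = 35.5 − 42.9 = -7.4000.
-7.4000 ± 1.4865 → (-8.89, -5.91).

(-8.89, -5.91)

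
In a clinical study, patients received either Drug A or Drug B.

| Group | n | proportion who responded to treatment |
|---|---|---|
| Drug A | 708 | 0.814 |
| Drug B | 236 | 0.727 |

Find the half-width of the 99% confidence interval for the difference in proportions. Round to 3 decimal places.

SE₁ = √(p̂₁(1−p̂₁)/n₁) = √(0.8140·0.1860/708) = 0.01462; SE₂ = √(0.7270·0.2730/236) = 0.02900.
Independent samples: SE of the difference = √(SE₁² + SE₂²) = √(0.0002137444 + 0.000841) = 0.03248.
z* for 99% confidence is 2.576, so the margin of error is 2.576 × 0.03248 = 0.08367.

0.084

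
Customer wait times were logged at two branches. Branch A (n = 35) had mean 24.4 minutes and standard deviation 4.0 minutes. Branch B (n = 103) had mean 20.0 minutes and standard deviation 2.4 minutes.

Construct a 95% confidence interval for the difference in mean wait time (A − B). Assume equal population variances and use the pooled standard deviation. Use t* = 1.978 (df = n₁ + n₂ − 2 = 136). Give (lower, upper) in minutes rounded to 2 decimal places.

s_p = √[((n₁−1)s₁² + (n₂−1)s₂²)/(n₁+n₂−2)] = √[(34·4.0² + 102·2.4²)/136] = 2.8844.
SE = 2.8844·√(1/35 + 1/103) = 0.5643.
With t* = 1.978, margin = 1.978 × 0.5643 = 1.1162.
x̄₁ − x̄₂ = 24.4 − 20.0 = 4.4000; interval 4.4000 ± 1.1162 = (3.28, 5.52).

(3.28, 5.52)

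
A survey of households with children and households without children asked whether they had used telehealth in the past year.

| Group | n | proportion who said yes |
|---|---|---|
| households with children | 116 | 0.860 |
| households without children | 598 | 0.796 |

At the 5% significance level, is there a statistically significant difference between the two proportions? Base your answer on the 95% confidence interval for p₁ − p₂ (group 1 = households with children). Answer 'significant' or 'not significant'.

SE₁ = √(p̂₁(1−p̂₁)/n₁) = √(0.8600·0.1400/116) = 0.03222; SE₂ = √(0.7960·0.2040/598) = 0.01648.
Independent samples: SE of the difference = √(SE₁² + SE₂²) = √(0.0010381284 + 0.0002715904) = 0.03619.
z* for 95% confidence is 1.960, so the margin of error is 1.960 × 0.03619 = 0.07093.
Point estimate p̂₁ − p̂₂ = 0.8600 − 0.7960 = 0.0640.
0.0640 ± 0.07093 → (-0.00693, 0.13493).
The interval (-0.00693, 0.13493) contains 0, so the difference is not significant.

not significant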